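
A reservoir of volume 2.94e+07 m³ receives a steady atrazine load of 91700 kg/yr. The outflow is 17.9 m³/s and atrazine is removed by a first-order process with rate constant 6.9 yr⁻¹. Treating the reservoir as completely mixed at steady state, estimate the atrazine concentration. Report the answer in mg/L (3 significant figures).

0.119 mg/L

Outflow Q = 17.9 m³/s × 3.156e+07 s/yr = 5.649e+08 m³/yr.
Steady-state CSTR mass balance: W = Q·C + k·V·C, so C = W/(Q + kV).
Q + kV = 5.649e+08 + 6.9·2.94e+07 = 7.677e+08 m³/yr.
C = 91700/7.677e+08 = 0.0001194 kg/m³ = 0.1194 mg/L.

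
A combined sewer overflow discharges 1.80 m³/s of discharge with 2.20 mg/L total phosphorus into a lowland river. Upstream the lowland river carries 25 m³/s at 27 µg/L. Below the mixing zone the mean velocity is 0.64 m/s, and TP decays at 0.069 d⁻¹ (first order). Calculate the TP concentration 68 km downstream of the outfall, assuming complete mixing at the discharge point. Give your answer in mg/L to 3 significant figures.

0.159 mg/L

27 µg/L = 0.027 mg/L.
After complete mixing, C₀ = (1.8·2.2 + 25·0.027) / 26.8 = 0.1729 mg/L.
Travel time t = 6.8e+04 m / 0.64 m/s = 1.062e+05 s = 1.23 d.
C = 0.1729·exp(−0.069·1.23) = 0.1729·0.9186 = 0.1589 mg/L.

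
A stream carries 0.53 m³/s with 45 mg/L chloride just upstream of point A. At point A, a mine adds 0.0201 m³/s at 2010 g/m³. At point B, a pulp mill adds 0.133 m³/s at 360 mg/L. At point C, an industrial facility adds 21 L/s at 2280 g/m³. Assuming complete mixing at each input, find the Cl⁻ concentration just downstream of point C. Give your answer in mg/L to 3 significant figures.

227 mg/L

After input A: C = (0.53·45 + 0.0201·2010) / 0.5501 = 116.8 mg/L.
After input B: C = (0.5501·116.8 + 0.133·360) / 0.6831 = 164.2 mg/L.
21 L/s = 0.021 m³/s.
After input C: C = (0.6831·164.2 + 0.021·2280) / 0.7041 = 227.3 mg/L.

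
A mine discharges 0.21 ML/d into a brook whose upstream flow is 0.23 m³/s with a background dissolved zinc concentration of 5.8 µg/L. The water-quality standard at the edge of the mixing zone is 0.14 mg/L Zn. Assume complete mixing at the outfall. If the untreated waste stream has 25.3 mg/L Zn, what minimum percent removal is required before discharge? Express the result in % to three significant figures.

0.21 ML/d = 0.002431 m³/s.
5.8 µg/L = 0.0058 mg/L.
Mass balance: 0.14·0.2324 = 0.002431·Cₑ + 0.23·0.0058.
Cₑ = (0.03254 − 0.001334) / 0.002431 = 12.84 mg/L.
Required removal = 1 − 12.84/25.3 = 49.25 %.

49.3 %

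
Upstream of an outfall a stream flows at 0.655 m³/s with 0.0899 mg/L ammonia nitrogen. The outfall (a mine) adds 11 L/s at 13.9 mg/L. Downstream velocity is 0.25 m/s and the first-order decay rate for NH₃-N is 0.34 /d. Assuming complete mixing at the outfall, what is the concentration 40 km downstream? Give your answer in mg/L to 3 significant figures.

0.169 mg/L

11 L/s = 0.011 m³/s.
After complete mixing, C₀ = (0.011·13.9 + 0.655·0.0899) / 0.666 = 0.318 mg/L.
Travel time t = 4e+04 m / 0.25 m/s = 1.6e+05 s = 1.852 d.
C = 0.318·exp(−0.34·1.852) = 0.318·0.5328 = 0.1694 mg/L.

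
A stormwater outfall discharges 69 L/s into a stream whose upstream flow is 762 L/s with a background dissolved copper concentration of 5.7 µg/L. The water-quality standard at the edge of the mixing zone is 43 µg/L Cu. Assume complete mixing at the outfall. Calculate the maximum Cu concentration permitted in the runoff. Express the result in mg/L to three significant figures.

0.455 mg/L

69 L/s = 0.069 m³/s.
762 L/s = 0.762 m³/s.
5.7 µg/L = 0.0057 mg/L.
43 µg/L = 0.043 mg/L.
Mass balance: 0.043·0.831 = 0.069·Cₑ + 0.762·0.0057.
Cₑ = (0.03573 − 0.004343) / 0.069 = 0.4549 mg/L.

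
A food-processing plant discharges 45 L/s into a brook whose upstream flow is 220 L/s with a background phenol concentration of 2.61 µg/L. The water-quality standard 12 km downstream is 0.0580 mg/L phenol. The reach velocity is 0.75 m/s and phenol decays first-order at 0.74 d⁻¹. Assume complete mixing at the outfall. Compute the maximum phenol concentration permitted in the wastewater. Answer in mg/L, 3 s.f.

0.379 mg/L

45 L/s = 0.045 m³/s.
220 L/s = 0.22 m³/s.
2.61 µg/L = 0.00261 mg/L.
Travel time to the compliance point: t = 1.2e+04/0.75 = 1.6e+04 s = 0.1852 d; decay factor exp(−0.74·0.1852) = 0.8719.
So the concentration just after mixing may be at most 0.058/0.8719 = 0.06652 mg/L.
Mass balance: 0.06652·0.265 = 0.045·Cₑ + 0.22·0.00261.
Cₑ = (0.01763 − 0.0005742) / 0.045 = 0.379 mg/L.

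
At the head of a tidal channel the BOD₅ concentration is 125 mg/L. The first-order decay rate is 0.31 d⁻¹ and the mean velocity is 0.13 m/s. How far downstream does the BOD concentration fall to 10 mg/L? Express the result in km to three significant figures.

From C = C₀·e^(−kt), t = ln(C₀/C)/k = ln(125/10)/0.31 = 2.526/0.31 = 8.148 d.
Distance = v·t = 0.13 m/s × 7.039e+05 s = 9.151e+04 m = 91.51 km.

91.5 km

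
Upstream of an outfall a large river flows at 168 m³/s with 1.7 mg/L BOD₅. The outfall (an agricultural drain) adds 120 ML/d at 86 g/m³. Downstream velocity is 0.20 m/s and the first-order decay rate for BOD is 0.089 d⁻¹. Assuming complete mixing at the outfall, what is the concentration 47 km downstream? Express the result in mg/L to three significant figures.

1.88 mg/L

120 ML/d = 1.389 m³/s.
After complete mixing, C₀ = (1.389·86 + 168·1.7) / 169.4 = 2.391 mg/L.
Travel time t = 4.7e+04 m / 0.20 m/s = 2.35e+05 s = 2.72 d.
C = 2.391·exp(−0.089·2.72) = 2.391·0.785 = 1.877 mg/L.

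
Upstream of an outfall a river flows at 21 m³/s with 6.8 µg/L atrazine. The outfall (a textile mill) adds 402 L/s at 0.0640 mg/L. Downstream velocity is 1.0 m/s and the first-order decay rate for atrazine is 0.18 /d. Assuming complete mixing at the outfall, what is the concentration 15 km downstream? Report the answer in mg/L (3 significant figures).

402 L/s = 0.402 m³/s.
6.8 µg/L = 0.0068 mg/L.
After complete mixing, C₀ = (0.402·0.064 + 21·0.0068) / 21.4 = 0.007874 mg/L.
Travel time t = 1.5e+04 m / 1.0 m/s = 1.5e+04 s = 0.1736 d.
C = 0.007874·exp(−0.18·0.1736) = 0.007874·0.9692 = 0.007632 mg/L.

0.00763 mg/L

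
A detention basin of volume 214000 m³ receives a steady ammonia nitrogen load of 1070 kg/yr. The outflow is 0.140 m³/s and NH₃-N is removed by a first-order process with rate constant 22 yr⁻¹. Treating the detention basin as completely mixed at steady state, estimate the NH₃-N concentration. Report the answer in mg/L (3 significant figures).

Outflow Q = 0.140 m³/s × 3.156e+07 s/yr = 4.418e+06 m³/yr.
Steady-state CSTR mass balance: W = Q·C + k·V·C, so C = W/(Q + kV).
Q + kV = 4.418e+06 + 22·214000 = 9.126e+06 m³/yr.
C = 1070/9.126e+06 = 0.0001172 kg/m³ = 0.1172 mg/L.

0.117 mg/L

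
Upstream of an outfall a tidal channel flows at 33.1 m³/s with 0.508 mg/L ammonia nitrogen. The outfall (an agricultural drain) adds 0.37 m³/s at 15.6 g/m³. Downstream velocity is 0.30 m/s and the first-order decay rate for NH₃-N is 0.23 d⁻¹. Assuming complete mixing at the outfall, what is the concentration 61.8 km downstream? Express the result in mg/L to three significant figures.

0.390 mg/L

After complete mixing, C₀ = (0.37·15.6 + 33.1·0.508) / 33.47 = 0.6748 mg/L.
Travel time t = 6.18e+04 m / 0.30 m/s = 2.06e+05 s = 2.384 d.
C = 0.6748·exp(−0.23·2.384) = 0.6748·0.5779 = 0.39 mg/L.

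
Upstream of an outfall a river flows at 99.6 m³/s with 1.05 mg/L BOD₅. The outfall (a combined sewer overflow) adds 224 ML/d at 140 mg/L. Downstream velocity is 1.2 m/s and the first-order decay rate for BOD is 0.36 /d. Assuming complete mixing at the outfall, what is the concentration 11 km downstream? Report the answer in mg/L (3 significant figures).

224 ML/d = 2.593 m³/s.
After complete mixing, C₀ = (2.593·140 + 99.6·1.05) / 102.2 = 4.575 mg/L.
Travel time t = 1.1e+04 m / 1.2 m/s = 9167 s = 0.1061 d.
C = 4.575·exp(−0.36·0.1061) = 4.575·0.9625 = 4.404 mg/L.

4.40 mg/L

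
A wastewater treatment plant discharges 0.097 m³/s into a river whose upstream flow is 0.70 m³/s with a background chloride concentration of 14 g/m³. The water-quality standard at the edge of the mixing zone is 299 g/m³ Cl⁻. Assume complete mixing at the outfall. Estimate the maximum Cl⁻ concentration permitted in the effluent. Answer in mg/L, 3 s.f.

Mass balance: 299·0.797 = 0.097·Cₑ + 0.7·14.
Cₑ = (238.3 − 9.8) / 0.097 = 2356 mg/L.

2360 mg/L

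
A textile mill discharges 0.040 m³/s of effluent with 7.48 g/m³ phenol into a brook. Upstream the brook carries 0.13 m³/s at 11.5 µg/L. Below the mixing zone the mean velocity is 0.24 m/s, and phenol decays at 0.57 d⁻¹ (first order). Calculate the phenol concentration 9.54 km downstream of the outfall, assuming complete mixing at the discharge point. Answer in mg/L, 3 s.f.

1.36 mg/L

11.5 µg/L = 0.0115 mg/L.
After complete mixing, C₀ = (0.04·7.48 + 0.13·0.0115) / 0.17 = 1.769 mg/L.
Travel time t = 9540 m / 0.24 m/s = 3.975e+04 s = 0.4601 d.
C = 1.769·exp(−0.57·0.4601) = 1.769·0.7693 = 1.361 mg/L.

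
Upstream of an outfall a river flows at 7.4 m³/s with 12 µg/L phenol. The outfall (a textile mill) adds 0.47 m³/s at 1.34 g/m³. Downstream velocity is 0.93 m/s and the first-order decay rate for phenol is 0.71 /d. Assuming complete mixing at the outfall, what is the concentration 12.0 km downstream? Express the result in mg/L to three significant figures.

12 µg/L = 0.012 mg/L.
After complete mixing, C₀ = (0.47·1.34 + 7.4·0.012) / 7.87 = 0.09131 mg/L.
Travel time t = 1.2e+04 m / 0.93 m/s = 1.29e+04 s = 0.1493 d.
C = 0.09131·exp(−0.71·0.1493) = 0.09131·0.8994 = 0.08212 mg/L.

0.0821 mg/L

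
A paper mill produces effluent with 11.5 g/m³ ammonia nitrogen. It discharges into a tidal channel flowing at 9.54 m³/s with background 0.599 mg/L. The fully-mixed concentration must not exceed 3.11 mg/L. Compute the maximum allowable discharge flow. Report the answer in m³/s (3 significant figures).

Mass balance at complete mixing: C_std·(Q_w + Q_r) = Q_w·C_e + Q_r·C_b.
Rearranging, Q_w = Q_r·(C_std − C_b)/(C_e − C_std) = 9.54·(3.11 − 0.599) / (11.5 − 3.11) = 2.855 m³/s.

2.86 m³/s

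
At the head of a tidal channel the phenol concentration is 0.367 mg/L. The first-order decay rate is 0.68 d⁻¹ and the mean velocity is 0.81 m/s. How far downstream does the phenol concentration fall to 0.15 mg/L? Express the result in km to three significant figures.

92.1 km

From C = C₀·e^(−kt), t = ln(C₀/C)/k = ln(0.367/0.15)/0.68 = 0.8947/0.68 = 1.316 d.
Distance = v·t = 0.81 m/s × 1.137e+05 s = 9.208e+04 m = 92.08 km.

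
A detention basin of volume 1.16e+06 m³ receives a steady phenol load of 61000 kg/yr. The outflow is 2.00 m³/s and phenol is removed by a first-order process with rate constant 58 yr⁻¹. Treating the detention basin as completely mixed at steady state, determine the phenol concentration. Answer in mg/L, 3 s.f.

Outflow Q = 2.00 m³/s × 3.156e+07 s/yr = 6.312e+07 m³/yr.
Steady-state CSTR mass balance: W = Q·C + k·V·C, so C = W/(Q + kV).
Q + kV = 6.312e+07 + 58·1.16e+06 = 1.304e+08 m³/yr.
C = 61000/1.304e+08 = 0.0004678 kg/m³ = 0.4678 mg/L.

0.468 mg/L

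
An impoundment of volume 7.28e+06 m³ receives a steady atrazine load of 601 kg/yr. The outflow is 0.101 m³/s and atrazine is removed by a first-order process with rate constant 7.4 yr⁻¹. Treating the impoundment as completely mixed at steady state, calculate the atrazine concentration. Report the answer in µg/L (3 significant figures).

10.5 µg/L

Outflow Q = 0.101 m³/s × 3.156e+07 s/yr = 3.187e+06 m³/yr.
Steady-state CSTR mass balance: W = Q·C + k·V·C, so C = W/(Q + kV).
Q + kV = 3.187e+06 + 7.4·7.28e+06 = 5.706e+07 m³/yr.
C = 601/5.706e+07 = 1.053e-05 kg/m³ = 0.01053 mg/L = 10.53 µg/L.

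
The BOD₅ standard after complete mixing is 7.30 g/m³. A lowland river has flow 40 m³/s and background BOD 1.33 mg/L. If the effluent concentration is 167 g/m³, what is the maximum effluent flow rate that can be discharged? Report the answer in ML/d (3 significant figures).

Mass balance at complete mixing: C_std·(Q_w + Q_r) = Q_w·C_e + Q_r·C_b.
Rearranging, Q_w = Q_r·(C_std − C_b)/(C_e − C_std) = 40·(7.3 − 1.33) / (167 − 7.3) = 1.495 m³/s.
= 129.2 ML/d.

129 ML/d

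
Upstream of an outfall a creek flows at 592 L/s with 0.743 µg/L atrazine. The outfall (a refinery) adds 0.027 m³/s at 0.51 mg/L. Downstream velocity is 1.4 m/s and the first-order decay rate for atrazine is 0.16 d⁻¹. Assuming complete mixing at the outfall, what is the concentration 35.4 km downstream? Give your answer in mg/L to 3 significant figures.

592 L/s = 0.592 m³/s.
0.743 µg/L = 0.000743 mg/L.
After complete mixing, C₀ = (0.027·0.51 + 0.592·0.000743) / 0.619 = 0.02296 mg/L.
Travel time t = 3.54e+04 m / 1.4 m/s = 2.529e+04 s = 0.2927 d.
C = 0.02296·exp(−0.16·0.2927) = 0.02296·0.9543 = 0.02191 mg/L.

0.0219 mg/L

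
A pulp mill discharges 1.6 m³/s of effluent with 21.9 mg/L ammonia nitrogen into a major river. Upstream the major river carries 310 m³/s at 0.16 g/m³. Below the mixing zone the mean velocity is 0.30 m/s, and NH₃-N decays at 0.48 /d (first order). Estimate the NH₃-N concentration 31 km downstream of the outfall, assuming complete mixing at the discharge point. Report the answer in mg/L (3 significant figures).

0.153 mg/L

After complete mixing, C₀ = (1.6·21.9 + 310·0.16) / 311.6 = 0.2716 mg/L.
Travel time t = 3.1e+04 m / 0.30 m/s = 1.033e+05 s = 1.196 d.
C = 0.2716·exp(−0.48·1.196) = 0.2716·0.5632 = 0.153 mg/L.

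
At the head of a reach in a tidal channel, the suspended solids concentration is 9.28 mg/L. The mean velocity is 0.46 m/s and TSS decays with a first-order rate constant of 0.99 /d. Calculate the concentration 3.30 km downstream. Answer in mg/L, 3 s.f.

Travel time t = 3.30 km / 0.46 m/s = 3300/0.46 = 7174 s = 0.08303 d.
First-order decay: C = 9.28·exp(−0.99·0.08303) = 9.28·0.9211 = 8.548 mg/L.

8.55 mg/L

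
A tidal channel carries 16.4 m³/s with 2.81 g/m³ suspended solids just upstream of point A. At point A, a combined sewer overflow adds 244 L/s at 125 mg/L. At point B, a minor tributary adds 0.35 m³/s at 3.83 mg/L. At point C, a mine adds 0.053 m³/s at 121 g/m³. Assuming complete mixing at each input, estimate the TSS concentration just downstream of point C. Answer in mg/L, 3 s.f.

244 L/s = 0.244 m³/s.
After input A: C = (16.4·2.81 + 0.244·125) / 16.64 = 4.601 mg/L.
After input B: C = (16.64·4.601 + 0.35·3.83) / 16.99 = 4.585 mg/L.
After input C: C = (16.99·4.585 + 0.053·121) / 17.05 = 4.947 mg/L.

4.95 mg/L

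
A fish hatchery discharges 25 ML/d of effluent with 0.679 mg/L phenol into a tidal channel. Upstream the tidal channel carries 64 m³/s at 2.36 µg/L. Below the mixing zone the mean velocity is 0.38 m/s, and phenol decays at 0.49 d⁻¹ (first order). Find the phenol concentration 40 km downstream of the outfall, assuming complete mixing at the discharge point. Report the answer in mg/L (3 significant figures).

25 ML/d = 0.2894 m³/s.
2.36 µg/L = 0.00236 mg/L.
After complete mixing, C₀ = (0.2894·0.679 + 64·0.00236) / 64.29 = 0.005405 mg/L.
Travel time t = 4e+04 m / 0.38 m/s = 1.053e+05 s = 1.218 d.
C = 0.005405·exp(−0.49·1.218) = 0.005405·0.5505 = 0.002976 mg/L.

0.00298 mg/L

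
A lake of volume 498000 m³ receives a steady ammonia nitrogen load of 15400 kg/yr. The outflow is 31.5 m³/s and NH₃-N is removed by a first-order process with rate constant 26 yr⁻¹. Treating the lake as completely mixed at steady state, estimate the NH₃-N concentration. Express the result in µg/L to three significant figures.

Outflow Q = 31.5 m³/s × 3.156e+07 s/yr = 9.941e+08 m³/yr.
Steady-state CSTR mass balance: W = Q·C + k·V·C, so C = W/(Q + kV).
Q + kV = 9.941e+08 + 26·498000 = 1.007e+09 m³/yr.
C = 15400/1.007e+09 = 1.529e-05 kg/m³ = 0.01529 mg/L = 15.29 µg/L.

15.3 µg/L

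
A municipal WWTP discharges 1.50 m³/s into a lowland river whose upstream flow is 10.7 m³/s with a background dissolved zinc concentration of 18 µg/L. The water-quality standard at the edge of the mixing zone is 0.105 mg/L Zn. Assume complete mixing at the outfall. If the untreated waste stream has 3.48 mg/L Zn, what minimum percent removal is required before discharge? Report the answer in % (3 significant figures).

18 µg/L = 0.018 mg/L.
Mass balance: 0.105·12.2 = 1.5·Cₑ + 10.7·0.018.
Cₑ = (1.281 − 0.1926) / 1.5 = 0.7256 mg/L.
Required removal = 1 − 0.7256/3.48 = 79.15 %.

79.1 %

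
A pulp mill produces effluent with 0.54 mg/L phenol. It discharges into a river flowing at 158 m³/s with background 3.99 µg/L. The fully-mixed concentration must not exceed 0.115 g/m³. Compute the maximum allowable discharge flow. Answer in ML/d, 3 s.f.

3570 ML/d

3.99 µg/L = 0.00399 mg/L.
Mass balance at complete mixing: C_std·(Q_w + Q_r) = Q_w·C_e + Q_r·C_b.
Rearranging, Q_w = Q_r·(C_std − C_b)/(C_e − C_std) = 158·(0.115 − 0.00399) / (0.54 − 0.115) = 41.27 m³/s.
= 3566 ML/d.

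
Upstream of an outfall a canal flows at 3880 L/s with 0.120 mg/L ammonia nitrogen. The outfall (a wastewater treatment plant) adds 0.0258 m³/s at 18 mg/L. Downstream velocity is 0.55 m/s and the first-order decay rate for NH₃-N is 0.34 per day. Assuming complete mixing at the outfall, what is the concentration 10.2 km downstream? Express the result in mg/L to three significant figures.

0.221 mg/L

3880 L/s = 3.88 m³/s.
After complete mixing, C₀ = (0.0258·18 + 3.88·0.12) / 3.906 = 0.2381 mg/L.
Travel time t = 1.02e+04 m / 0.55 m/s = 1.855e+04 s = 0.2146 d.
C = 0.2381·exp(−0.34·0.2146) = 0.2381·0.9296 = 0.2213 mg/L.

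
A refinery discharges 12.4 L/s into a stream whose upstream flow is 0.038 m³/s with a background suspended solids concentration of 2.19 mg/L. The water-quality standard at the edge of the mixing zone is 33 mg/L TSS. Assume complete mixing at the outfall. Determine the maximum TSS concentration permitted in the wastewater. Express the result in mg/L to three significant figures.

12.4 L/s = 0.0124 m³/s.
Mass balance: 33·0.0504 = 0.0124·Cₑ + 0.038·2.19.
Cₑ = (1.663 − 0.08322) / 0.0124 = 127.4 mg/L.

127 mg/L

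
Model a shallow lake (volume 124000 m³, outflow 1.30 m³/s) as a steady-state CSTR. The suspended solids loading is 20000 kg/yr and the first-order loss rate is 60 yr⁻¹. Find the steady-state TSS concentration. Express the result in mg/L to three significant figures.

Outflow Q = 1.30 m³/s × 3.156e+07 s/yr = 4.102e+07 m³/yr.
Steady-state CSTR mass balance: W = Q·C + k·V·C, so C = W/(Q + kV).
Q + kV = 4.102e+07 + 60·124000 = 4.846e+07 m³/yr.
C = 20000/4.846e+07 = 0.0004127 kg/m³ = 0.4127 mg/L.

0.413 mg/L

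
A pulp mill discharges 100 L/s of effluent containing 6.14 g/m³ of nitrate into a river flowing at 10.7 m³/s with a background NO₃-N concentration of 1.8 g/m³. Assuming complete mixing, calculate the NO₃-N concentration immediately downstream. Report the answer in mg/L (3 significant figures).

100 L/s = 0.1 m³/s.
By mass balance at complete mixing, C = (0.1·6.14 + 10.7·1.8) / (0.1 + 10.7) = 19.87/10.8 = 1.84 mg/L.

1.84 mg/L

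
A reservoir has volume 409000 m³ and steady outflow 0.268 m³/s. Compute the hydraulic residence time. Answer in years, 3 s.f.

Q = 0.268 m³/s × 3.156e+07 s/yr = 8.457e+06 m³/yr.
Hydraulic residence time τ = V/Q = 409000/8.457e+06 = 0.04836 yr.

0.0484 yr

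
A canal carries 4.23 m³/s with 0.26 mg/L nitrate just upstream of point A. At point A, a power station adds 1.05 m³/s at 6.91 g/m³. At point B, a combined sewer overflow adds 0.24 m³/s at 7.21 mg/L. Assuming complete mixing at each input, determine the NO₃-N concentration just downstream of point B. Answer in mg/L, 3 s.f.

After input A: C = (4.23·0.26 + 1.05·6.91) / 5.28 = 1.582 mg/L.
After input B: C = (5.28·1.582 + 0.24·7.21) / 5.52 = 1.827 mg/L.

1.83 mg/L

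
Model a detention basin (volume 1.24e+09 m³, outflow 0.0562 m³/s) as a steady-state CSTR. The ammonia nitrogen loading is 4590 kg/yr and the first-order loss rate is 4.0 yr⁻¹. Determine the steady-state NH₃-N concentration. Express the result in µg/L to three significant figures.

Outflow Q = 0.0562 m³/s × 3.156e+07 s/yr = 1.774e+06 m³/yr.
Steady-state CSTR mass balance: W = Q·C + k·V·C, so C = W/(Q + kV).
Q + kV = 1.774e+06 + 4.0·1.24e+09 = 4.962e+09 m³/yr.
C = 4590/4.962e+09 = 9.251e-07 kg/m³ = 0.0009251 mg/L = 0.9251 µg/L.

0.925 µg/L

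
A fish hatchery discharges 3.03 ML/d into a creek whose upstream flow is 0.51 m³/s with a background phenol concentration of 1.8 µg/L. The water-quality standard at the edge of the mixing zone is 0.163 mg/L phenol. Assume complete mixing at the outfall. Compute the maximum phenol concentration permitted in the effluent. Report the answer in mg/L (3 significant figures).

2.51 mg/L

3.03 ML/d = 0.03507 m³/s.
1.8 µg/L = 0.0018 mg/L.
Mass balance: 0.163·0.5451 = 0.03507·Cₑ + 0.51·0.0018.
Cₑ = (0.08885 − 0.000918) / 0.03507 = 2.507 mg/L.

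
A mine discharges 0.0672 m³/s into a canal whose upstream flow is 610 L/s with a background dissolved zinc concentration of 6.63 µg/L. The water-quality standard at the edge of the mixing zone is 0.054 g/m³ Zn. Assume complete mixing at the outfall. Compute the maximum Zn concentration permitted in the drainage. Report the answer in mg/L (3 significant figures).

0.484 mg/L

610 L/s = 0.61 m³/s.
6.63 µg/L = 0.00663 mg/L.
Mass balance: 0.054·0.6772 = 0.0672·Cₑ + 0.61·0.00663.
Cₑ = (0.03657 − 0.004044) / 0.0672 = 0.484 mg/L.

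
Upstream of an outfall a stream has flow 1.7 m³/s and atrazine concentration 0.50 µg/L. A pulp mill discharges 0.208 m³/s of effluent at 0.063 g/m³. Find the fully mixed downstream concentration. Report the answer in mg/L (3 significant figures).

0.00731 mg/L

0.50 µg/L = 0.0005 mg/L.
Flow-weighted mixing gives C = (0.208·0.063 + 1.7·0.0005) / (0.208 + 1.7) = 0.01395/1.908 = 0.007313 mg/L.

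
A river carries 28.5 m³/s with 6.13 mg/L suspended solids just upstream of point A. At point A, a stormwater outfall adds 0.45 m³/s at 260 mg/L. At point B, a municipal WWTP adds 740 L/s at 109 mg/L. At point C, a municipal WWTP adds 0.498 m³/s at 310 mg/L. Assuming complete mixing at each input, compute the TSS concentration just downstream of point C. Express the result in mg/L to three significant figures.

17.4 mg/L

After input A: C = (28.5·6.13 + 0.45·260) / 28.95 = 10.08 mg/L.
740 L/s = 0.74 m³/s.
After input B: C = (28.95·10.08 + 0.74·109) / 29.69 = 12.54 mg/L.
After input C: C = (29.69·12.54 + 0.498·310) / 30.19 = 17.45 mg/L.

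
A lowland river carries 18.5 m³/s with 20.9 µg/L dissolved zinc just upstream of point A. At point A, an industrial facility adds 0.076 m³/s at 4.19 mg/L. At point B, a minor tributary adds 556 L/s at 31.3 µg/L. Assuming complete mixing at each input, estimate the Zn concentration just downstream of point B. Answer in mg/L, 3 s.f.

20.9 µg/L = 0.0209 mg/L.
After input A: C = (18.5·0.0209 + 0.076·4.19) / 18.58 = 0.03796 mg/L.
556 L/s = 0.556 m³/s.
31.3 µg/L = 0.0313 mg/L.
After input B: C = (18.58·0.03796 + 0.556·0.0313) / 19.13 = 0.03776 mg/L.

0.0378 mg/L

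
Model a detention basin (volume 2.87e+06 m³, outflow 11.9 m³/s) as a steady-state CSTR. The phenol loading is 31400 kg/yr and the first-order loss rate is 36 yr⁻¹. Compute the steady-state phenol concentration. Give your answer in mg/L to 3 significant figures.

Outflow Q = 11.9 m³/s × 3.156e+07 s/yr = 3.755e+08 m³/yr.
Steady-state CSTR mass balance: W = Q·C + k·V·C, so C = W/(Q + kV).
Q + kV = 3.755e+08 + 36·2.87e+06 = 4.789e+08 m³/yr.
C = 31400/4.789e+08 = 6.557e-05 kg/m³ = 0.06557 mg/L.

0.0656 mg/L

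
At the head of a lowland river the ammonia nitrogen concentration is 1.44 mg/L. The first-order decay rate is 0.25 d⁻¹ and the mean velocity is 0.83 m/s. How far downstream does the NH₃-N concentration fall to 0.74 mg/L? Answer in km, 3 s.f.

From C = C₀·e^(−kt), t = ln(C₀/C)/k = ln(1.44/0.74)/0.25 = 0.6657/0.25 = 2.663 d.
Distance = v·t = 0.83 m/s × 2.301e+05 s = 1.91e+05 m = 191 km.

191 km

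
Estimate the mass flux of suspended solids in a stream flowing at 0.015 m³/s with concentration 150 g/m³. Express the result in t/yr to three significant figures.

Mass flux = Q·C = 0.015 m³/s × 150 g/m³ = 2.25 g/s.
= 2.25 g/s × 31.56 = 71 t/yr.

71.0 t/yr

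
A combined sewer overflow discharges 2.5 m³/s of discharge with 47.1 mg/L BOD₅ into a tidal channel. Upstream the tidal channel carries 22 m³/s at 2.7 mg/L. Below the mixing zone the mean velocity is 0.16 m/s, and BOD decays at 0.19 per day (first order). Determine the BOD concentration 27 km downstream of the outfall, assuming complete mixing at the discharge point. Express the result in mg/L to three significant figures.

After complete mixing, C₀ = (2.5·47.1 + 22·2.7) / 24.5 = 7.231 mg/L.
Travel time t = 2.7e+04 m / 0.16 m/s = 1.688e+05 s = 1.953 d.
C = 7.231·exp(−0.19·1.953) = 7.231·0.69 = 4.989 mg/L.

4.99 mg/L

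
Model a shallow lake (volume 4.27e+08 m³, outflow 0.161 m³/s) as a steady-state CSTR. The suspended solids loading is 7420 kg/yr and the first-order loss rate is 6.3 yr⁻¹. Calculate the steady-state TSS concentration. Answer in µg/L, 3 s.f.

2.75 µg/L

Outflow Q = 0.161 m³/s × 3.156e+07 s/yr = 5.081e+06 m³/yr.
Steady-state CSTR mass balance: W = Q·C + k·V·C, so C = W/(Q + kV).
Q + kV = 5.081e+06 + 6.3·4.27e+08 = 2.695e+09 m³/yr.
C = 7420/2.695e+09 = 2.753e-06 kg/m³ = 0.002753 mg/L = 2.753 µg/L.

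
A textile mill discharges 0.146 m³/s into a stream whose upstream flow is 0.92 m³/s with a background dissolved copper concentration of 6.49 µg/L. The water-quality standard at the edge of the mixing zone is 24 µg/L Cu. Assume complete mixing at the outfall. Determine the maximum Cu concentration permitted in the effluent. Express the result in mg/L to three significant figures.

6.49 µg/L = 0.00649 mg/L.
24 µg/L = 0.024 mg/L.
Mass balance: 0.024·1.066 = 0.146·Cₑ + 0.92·0.00649.
Cₑ = (0.02558 − 0.005971) / 0.146 = 0.1343 mg/L.

0.134 mg/L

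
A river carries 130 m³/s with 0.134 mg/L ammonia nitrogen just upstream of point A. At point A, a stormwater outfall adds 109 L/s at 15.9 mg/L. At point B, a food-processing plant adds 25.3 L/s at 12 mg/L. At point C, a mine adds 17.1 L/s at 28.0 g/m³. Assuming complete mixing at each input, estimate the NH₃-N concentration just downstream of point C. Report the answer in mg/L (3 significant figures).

109 L/s = 0.109 m³/s.
After input A: C = (130·0.134 + 0.109·15.9) / 130.1 = 0.1472 mg/L.
25.3 L/s = 0.0253 m³/s.
After input B: C = (130.1·0.1472 + 0.0253·12) / 130.1 = 0.1495 mg/L.
17.1 L/s = 0.0171 m³/s.
After input C: C = (130.1·0.1495 + 0.0171·28) / 130.2 = 0.1532 mg/L.

0.153 mg/L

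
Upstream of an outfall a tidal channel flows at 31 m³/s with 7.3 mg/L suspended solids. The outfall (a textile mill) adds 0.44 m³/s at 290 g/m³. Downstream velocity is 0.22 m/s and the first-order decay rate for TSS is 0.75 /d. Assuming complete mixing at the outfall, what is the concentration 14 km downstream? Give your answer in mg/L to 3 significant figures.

6.48 mg/L

After complete mixing, C₀ = (0.44·290 + 31·7.3) / 31.44 = 11.26 mg/L.
Travel time t = 1.4e+04 m / 0.22 m/s = 6.364e+04 s = 0.7365 d.
C = 11.26·exp(−0.75·0.7365) = 11.26·0.5756 = 6.479 mg/L.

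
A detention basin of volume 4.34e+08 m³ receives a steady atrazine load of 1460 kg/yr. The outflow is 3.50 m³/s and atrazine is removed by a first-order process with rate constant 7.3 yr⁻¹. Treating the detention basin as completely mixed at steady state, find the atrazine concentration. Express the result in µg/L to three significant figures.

0.445 µg/L

Outflow Q = 3.50 m³/s × 3.156e+07 s/yr = 1.105e+08 m³/yr.
Steady-state CSTR mass balance: W = Q·C + k·V·C, so C = W/(Q + kV).
Q + kV = 1.105e+08 + 7.3·4.34e+08 = 3.279e+09 m³/yr.
C = 1460/3.279e+09 = 4.453e-07 kg/m³ = 0.0004453 mg/L = 0.4453 µg/L.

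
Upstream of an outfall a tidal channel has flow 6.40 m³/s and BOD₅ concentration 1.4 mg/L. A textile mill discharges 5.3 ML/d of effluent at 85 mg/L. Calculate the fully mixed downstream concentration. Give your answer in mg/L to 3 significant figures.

2.19 mg/L

5.3 ML/d = 0.06134 m³/s.
Conservation of mass across the mixing zone: C = (0.06134·85 + 6.4·1.4) / (0.06134 + 6.4) = 14.17/6.461 = 2.194 mg/L.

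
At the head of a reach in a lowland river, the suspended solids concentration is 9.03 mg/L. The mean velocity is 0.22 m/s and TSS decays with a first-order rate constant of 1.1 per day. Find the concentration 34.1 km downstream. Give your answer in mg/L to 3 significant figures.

1.26 mg/L

Travel time t = 34.1 km / 0.22 m/s = 3.41e+04/0.22 = 1.55e+05 s = 1.794 d.
First-order decay: C = 9.03·exp(−1.1·1.794) = 9.03·0.139 = 1.255 mg/L.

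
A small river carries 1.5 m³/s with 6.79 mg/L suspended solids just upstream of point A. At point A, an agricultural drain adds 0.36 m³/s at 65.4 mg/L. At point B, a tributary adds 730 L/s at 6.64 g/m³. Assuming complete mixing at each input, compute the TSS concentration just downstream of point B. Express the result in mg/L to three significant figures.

14.9 mg/L

After input A: C = (1.5·6.79 + 0.36·65.4) / 1.86 = 18.13 mg/L.
730 L/s = 0.73 m³/s.
After input B: C = (1.86·18.13 + 0.73·6.64) / 2.59 = 14.89 mg/L.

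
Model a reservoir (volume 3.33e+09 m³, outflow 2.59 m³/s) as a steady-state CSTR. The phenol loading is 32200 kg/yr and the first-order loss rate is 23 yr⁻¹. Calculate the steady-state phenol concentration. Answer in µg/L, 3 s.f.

Outflow Q = 2.59 m³/s × 3.156e+07 s/yr = 8.173e+07 m³/yr.
Steady-state CSTR mass balance: W = Q·C + k·V·C, so C = W/(Q + kV).
Q + kV = 8.173e+07 + 23·3.33e+09 = 7.667e+10 m³/yr.
C = 32200/7.667e+10 = 4.2e-07 kg/m³ = 0.00042 mg/L = 0.42 µg/L.

0.420 µg/L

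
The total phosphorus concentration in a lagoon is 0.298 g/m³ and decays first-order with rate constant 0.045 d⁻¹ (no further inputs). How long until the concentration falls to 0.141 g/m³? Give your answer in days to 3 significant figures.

16.6 d

t = ln(C₀/C)/k = ln(0.298/0.141)/0.045 = 0.7483/0.045 = 16.63 d.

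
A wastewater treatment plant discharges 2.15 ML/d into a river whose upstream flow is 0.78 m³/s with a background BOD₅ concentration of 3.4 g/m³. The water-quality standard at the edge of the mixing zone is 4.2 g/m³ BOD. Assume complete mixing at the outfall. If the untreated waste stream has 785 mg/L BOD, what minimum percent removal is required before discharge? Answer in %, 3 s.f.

2.15 ML/d = 0.02488 m³/s.
Mass balance: 4.2·0.8049 = 0.02488·Cₑ + 0.78·3.4.
Cₑ = (3.381 − 2.652) / 0.02488 = 29.28 mg/L.
Required removal = 1 − 29.28/785 = 96.27 %.

96.3 %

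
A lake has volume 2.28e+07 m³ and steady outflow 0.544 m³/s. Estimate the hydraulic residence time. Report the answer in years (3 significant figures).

1.33 yr

Q = 0.544 m³/s × 3.156e+07 s/yr = 1.717e+07 m³/yr.
Hydraulic residence time τ = V/Q = 2.28e+07/1.717e+07 = 1.328 yr.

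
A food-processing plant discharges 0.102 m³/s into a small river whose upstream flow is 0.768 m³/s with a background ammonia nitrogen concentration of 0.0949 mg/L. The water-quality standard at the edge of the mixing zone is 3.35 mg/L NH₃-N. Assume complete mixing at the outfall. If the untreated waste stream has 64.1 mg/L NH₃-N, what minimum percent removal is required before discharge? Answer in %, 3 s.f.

Mass balance: 3.35·0.87 = 0.102·Cₑ + 0.768·0.0949.
Cₑ = (2.914 − 0.07288) / 0.102 = 27.86 mg/L.
Required removal = 1 − 27.86/64.1 = 56.54 %.

56.5 %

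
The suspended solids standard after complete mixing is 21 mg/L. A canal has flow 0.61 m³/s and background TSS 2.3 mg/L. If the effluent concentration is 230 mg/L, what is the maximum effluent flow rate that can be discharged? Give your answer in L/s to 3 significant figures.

Mass balance at complete mixing: C_std·(Q_w + Q_r) = Q_w·C_e + Q_r·C_b.
Rearranging, Q_w = Q_r·(C_std − C_b)/(C_e − C_std) = 0.61·(21 − 2.3) / (230 − 21) = 0.05458 m³/s.
= 54.58 L/s.

54.6 L/s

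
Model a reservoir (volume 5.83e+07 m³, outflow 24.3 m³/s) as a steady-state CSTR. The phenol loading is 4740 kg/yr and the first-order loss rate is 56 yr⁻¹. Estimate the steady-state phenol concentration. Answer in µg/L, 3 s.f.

Outflow Q = 24.3 m³/s × 3.156e+07 s/yr = 7.668e+08 m³/yr.
Steady-state CSTR mass balance: W = Q·C + k·V·C, so C = W/(Q + kV).
Q + kV = 7.668e+08 + 56·5.83e+07 = 4.032e+09 m³/yr.
C = 4740/4.032e+09 = 1.176e-06 kg/m³ = 0.001176 mg/L = 1.176 µg/L.

1.18 µg/L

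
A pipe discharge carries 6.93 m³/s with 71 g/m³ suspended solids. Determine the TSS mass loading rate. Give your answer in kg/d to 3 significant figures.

Mass flux = Q·C = 6.93 m³/s × 71 g/m³ = 492 g/s.
= 492 g/s × 86.4 = 4.251e+04 kg/d.

42500 kg/d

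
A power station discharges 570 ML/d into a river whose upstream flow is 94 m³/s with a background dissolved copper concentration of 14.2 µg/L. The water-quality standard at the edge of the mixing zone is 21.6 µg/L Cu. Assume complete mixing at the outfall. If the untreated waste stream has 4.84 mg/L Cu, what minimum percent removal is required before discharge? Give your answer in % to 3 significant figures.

570 ML/d = 6.597 m³/s.
14.2 µg/L = 0.0142 mg/L.
21.6 µg/L = 0.0216 mg/L.
Mass balance: 0.0216·100.6 = 6.597·Cₑ + 94·0.0142.
Cₑ = (2.173 − 1.335) / 6.597 = 0.127 mg/L.
Required removal = 1 − 0.127/4.84 = 97.38 %.

97.4 %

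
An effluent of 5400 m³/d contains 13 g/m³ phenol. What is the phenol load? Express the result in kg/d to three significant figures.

70.2 kg/d

5400 m³/d = 0.0625 m³/s.
Mass flux = Q·C = 0.0625 m³/s × 13 g/m³ = 0.8125 g/s.
= 0.8125 g/s × 86.4 = 70.2 kg/d.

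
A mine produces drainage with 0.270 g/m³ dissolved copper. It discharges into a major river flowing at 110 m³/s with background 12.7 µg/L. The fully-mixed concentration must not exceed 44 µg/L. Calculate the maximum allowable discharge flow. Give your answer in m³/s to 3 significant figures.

12.7 µg/L = 0.0127 mg/L.
44 µg/L = 0.044 mg/L.
Mass balance at complete mixing: C_std·(Q_w + Q_r) = Q_w·C_e + Q_r·C_b.
Rearranging, Q_w = Q_r·(C_std − C_b)/(C_e − C_std) = 110·(0.044 − 0.0127) / (0.27 − 0.044) = 15.23 m³/s.

15.2 m³/s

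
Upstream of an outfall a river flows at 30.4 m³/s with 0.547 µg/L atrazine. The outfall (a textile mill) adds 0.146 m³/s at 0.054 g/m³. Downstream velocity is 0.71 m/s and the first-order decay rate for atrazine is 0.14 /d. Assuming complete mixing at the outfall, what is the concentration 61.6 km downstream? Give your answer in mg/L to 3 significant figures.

0.547 µg/L = 0.000547 mg/L.
After complete mixing, C₀ = (0.146·0.054 + 30.4·0.000547) / 30.55 = 0.0008025 mg/L.
Travel time t = 6.16e+04 m / 0.71 m/s = 8.676e+04 s = 1.004 d.
C = 0.0008025·exp(−0.14·1.004) = 0.0008025·0.8689 = 0.0006972 mg/L.

0.000697 mg/L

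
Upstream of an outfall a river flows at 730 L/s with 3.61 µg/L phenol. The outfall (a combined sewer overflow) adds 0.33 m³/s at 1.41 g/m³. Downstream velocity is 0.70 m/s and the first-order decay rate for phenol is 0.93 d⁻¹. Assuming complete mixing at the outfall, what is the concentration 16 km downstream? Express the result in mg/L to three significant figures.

730 L/s = 0.73 m³/s.
3.61 µg/L = 0.00361 mg/L.
After complete mixing, C₀ = (0.33·1.41 + 0.73·0.00361) / 1.06 = 0.4414 mg/L.
Travel time t = 1.6e+04 m / 0.70 m/s = 2.286e+04 s = 0.2646 d.
C = 0.4414·exp(−0.93·0.2646) = 0.4414·0.7819 = 0.3452 mg/L.

0.345 mg/L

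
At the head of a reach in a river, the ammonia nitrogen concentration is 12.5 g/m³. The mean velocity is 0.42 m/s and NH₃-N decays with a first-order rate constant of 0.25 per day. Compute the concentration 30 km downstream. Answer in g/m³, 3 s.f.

10.2 g/m³

Travel time t = 30 km / 0.42 m/s = 3e+04/0.42 = 7.143e+04 s = 0.8267 d.
First-order decay: C = 12.5·exp(−0.25·0.8267) = 12.5·0.8133 = 10.17 g/m³.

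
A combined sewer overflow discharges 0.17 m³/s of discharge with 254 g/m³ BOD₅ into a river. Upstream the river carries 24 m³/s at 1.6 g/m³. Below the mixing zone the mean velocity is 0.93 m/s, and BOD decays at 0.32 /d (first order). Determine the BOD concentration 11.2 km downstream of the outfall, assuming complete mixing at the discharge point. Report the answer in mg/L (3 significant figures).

After complete mixing, C₀ = (0.17·254 + 24·1.6) / 24.17 = 3.375 mg/L.
Travel time t = 1.12e+04 m / 0.93 m/s = 1.204e+04 s = 0.1394 d.
C = 3.375·exp(−0.32·0.1394) = 3.375·0.9564 = 3.228 mg/L.

3.23 mg/L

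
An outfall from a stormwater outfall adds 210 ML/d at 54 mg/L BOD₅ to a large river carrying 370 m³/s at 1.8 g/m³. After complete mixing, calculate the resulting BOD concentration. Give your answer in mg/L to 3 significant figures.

2.14 mg/L

210 ML/d = 2.431 m³/s.
Flow-weighted mixing gives C = (2.431·54 + 370·1.8) / (2.431 + 370) = 797.2/372.4 = 2.141 mg/L.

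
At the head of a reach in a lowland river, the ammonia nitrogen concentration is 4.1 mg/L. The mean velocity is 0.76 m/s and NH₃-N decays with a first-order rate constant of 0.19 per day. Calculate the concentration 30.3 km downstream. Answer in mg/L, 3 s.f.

Travel time t = 30.3 km / 0.76 m/s = 3.03e+04/0.76 = 3.987e+04 s = 0.4614 d.
First-order decay: C = 4.1·exp(−0.19·0.4614) = 4.1·0.9161 = 3.756 mg/L.

3.76 mg/L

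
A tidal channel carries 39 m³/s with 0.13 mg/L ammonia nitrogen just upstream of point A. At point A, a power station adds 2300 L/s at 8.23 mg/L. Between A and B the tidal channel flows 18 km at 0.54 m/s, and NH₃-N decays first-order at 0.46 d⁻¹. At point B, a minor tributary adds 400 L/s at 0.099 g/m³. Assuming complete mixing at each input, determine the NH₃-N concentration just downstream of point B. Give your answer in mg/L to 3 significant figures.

2300 L/s = 2.3 m³/s.
After input A: C = (39·0.13 + 2.3·8.23) / 41.3 = 0.5811 mg/L.
Over the 18 km reach to input B (t = 3.333e+04 s = 0.3858 d), decay gives C = 0.5811·exp(−0.46·0.3858) = 0.4866 mg/L.
400 L/s = 0.4 m³/s.
After input B: C = (41.3·0.4866 + 0.4·0.099) / 41.7 = 0.4829 mg/L.

0.483 mg/L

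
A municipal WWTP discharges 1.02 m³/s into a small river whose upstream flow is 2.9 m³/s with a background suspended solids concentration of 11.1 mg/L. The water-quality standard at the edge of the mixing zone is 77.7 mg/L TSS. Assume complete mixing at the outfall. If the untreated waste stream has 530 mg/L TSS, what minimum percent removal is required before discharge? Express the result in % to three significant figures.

49.6 %

Mass balance: 77.7·3.92 = 1.02·Cₑ + 2.9·11.1.
Cₑ = (304.6 − 32.19) / 1.02 = 267.1 mg/L.
Required removal = 1 − 267.1/530 = 49.61 %.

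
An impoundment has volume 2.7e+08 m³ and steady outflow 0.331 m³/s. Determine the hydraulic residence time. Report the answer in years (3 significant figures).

25.8 yr

Q = 0.331 m³/s × 3.156e+07 s/yr = 1.045e+07 m³/yr.
Hydraulic residence time τ = V/Q = 2.7e+08/1.045e+07 = 25.85 yr.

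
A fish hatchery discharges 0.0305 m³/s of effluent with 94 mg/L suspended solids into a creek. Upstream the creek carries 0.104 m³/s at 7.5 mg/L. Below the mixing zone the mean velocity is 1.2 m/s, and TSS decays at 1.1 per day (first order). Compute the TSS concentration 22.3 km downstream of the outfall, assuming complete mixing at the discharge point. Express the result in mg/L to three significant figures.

21.4 mg/L

After complete mixing, C₀ = (0.0305·94 + 0.104·7.5) / 0.1345 = 27.12 mg/L.
Travel time t = 2.23e+04 m / 1.2 m/s = 1.858e+04 s = 0.2151 d.
C = 27.12·exp(−1.1·0.2151) = 27.12·0.7893 = 21.4 mg/L.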